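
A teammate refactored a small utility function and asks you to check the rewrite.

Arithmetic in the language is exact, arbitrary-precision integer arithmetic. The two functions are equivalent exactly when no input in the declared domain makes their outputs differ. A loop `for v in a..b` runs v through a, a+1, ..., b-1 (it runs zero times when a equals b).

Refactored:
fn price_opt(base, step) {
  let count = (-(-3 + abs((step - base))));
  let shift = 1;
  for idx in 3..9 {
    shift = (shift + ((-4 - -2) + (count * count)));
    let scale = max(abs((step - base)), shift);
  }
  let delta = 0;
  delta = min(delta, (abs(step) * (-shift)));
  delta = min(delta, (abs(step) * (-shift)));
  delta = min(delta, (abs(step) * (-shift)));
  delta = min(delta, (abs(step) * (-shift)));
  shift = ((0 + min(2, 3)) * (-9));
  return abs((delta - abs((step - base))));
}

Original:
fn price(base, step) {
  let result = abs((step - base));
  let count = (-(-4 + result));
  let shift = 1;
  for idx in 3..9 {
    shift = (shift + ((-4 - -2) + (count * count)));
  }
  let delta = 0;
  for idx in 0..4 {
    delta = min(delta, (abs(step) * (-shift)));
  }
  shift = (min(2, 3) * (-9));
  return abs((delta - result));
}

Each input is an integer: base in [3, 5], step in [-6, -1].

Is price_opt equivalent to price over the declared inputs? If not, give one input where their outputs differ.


base=3, step=-6 yields 843 from price but 1239 from price_opt.
verdict: not equivalent; witness: base=3, step=-6


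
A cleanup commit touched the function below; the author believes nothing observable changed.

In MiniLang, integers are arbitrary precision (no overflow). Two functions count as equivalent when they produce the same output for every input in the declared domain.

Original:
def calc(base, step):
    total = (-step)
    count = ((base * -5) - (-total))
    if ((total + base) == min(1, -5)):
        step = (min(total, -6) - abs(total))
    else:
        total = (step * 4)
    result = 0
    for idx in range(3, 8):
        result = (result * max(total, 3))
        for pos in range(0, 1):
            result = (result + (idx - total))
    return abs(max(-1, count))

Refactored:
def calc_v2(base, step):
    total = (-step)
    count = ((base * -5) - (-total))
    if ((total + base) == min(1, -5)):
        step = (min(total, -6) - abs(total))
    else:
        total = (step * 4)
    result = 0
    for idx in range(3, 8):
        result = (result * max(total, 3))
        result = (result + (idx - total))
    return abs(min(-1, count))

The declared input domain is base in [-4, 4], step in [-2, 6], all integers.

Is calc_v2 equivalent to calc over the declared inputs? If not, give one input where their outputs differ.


At base=-4, step=-2: calc gives 22, calc_v2 gives 1.
verdict: not equivalent; witness: base=-4, step=-2


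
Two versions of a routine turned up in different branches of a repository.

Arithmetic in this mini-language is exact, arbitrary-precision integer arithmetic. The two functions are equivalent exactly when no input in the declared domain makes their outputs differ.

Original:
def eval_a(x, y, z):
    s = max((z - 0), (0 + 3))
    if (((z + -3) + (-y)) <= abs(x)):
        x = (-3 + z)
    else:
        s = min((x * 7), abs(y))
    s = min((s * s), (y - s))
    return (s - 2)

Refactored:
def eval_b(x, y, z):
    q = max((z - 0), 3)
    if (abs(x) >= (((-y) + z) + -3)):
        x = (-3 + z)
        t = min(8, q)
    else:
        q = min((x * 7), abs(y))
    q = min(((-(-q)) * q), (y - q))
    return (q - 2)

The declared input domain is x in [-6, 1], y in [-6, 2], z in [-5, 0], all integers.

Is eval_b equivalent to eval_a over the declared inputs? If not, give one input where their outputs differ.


The two are interchangeable: arithmetic usage differs, and comparison usage differs, and min/max/abs usage differs, and constant usage differs, and local variable names differ, and statement counts differ, and every declared input agrees.
One worked example (x=-2, y=-5, z=0) — eval_a: s := 3 | (((z + -3) + (-y)) <= abs(x)): true | x := -3 | s := -8 | result -10; eval_b: q := 3 | (abs(x) >= (((-y) + z) + -3)): true | x := -3 | t := 3 | q := -8 | result -10; agreement on -10.
Every one of the 432 inputs gives matching results.
verdict: equivalent


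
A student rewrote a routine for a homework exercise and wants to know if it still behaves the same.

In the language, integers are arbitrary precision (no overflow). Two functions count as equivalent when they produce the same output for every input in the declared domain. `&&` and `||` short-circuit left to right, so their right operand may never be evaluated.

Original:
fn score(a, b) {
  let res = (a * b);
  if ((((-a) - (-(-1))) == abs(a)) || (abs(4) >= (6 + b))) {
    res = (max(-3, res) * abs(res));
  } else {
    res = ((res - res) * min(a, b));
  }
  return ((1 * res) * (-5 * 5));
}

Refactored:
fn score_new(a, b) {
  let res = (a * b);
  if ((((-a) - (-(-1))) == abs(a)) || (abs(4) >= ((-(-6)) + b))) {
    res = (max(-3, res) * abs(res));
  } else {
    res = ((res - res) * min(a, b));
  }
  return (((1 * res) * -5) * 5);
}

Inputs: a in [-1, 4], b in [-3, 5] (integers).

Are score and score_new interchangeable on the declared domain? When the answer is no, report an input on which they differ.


This is a faithful refactor — same computation, different form, but the computed results match everywhere.
One worked example (a=3, b=-1) — score: res = -3; ((((-a) - (-(-1))) == abs(a)) || (abs(4) >= (6 + b))) -> false; res = 0; return 0; score_new: res = -3; ((((-a) - (-(-1))) == abs(a)) || (abs(4) >= ((-(-6)) + b))) -> false; res = 0; return 0; agreement on 0.
Sweeping the whole domain (54 inputs) finds no disagreement.
verdict: equivalent


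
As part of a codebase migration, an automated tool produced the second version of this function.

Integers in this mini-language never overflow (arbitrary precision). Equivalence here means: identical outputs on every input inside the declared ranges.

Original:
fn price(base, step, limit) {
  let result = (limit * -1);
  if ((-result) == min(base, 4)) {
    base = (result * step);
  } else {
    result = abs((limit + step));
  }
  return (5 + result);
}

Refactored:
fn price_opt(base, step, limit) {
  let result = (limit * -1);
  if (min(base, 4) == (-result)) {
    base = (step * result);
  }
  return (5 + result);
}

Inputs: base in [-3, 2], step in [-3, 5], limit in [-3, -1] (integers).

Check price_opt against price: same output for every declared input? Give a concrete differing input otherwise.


Take base=-3, step=-3, limit=-2.
price: result=2, then ((-result) == min(base, 4)) is false, then result=5, then returns 10
price_opt: result=2, then (min(base, 4) == (-result)) is false, then returns 7
10 != 7, so the rewrite changes behavior.
verdict: not equivalent; witness: base=-3, step=-3, limit=-2


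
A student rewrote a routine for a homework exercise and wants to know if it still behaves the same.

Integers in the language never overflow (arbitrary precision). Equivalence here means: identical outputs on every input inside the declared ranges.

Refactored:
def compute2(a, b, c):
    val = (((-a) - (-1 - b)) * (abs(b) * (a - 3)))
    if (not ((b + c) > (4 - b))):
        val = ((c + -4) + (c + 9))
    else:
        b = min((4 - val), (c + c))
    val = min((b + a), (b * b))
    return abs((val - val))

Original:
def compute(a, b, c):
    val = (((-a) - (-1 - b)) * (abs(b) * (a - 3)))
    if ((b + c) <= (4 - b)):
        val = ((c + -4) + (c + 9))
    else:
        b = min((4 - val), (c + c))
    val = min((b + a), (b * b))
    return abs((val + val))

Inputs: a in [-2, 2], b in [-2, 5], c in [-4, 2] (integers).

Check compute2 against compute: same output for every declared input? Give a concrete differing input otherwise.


Take a=-2, b=-2, c=-4.
compute: val = -10; ((b + c) <= (4 - b)) -> true; val = -3; val = -4; return 8
compute2: val = -10; (not ((b + c) > (4 - b))) -> true; val = -3; val = -4; return 0
8 vs 0 — the two versions disagree here.
verdict: not equivalent; witness: a=-2, b=-2, c=-4


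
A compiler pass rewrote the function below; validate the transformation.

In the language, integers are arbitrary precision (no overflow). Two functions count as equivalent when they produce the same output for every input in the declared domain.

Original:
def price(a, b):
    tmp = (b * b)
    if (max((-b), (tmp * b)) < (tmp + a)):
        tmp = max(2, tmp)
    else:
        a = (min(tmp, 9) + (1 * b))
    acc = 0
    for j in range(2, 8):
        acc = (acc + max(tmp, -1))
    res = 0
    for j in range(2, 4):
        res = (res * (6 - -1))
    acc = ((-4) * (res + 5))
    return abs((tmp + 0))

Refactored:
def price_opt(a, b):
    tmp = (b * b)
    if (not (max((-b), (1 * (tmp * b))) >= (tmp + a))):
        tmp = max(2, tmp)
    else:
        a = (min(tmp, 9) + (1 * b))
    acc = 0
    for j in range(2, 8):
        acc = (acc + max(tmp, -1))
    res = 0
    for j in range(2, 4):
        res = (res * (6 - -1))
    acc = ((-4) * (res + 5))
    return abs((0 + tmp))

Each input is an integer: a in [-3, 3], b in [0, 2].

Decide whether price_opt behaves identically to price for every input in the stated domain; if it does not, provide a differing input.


Behavior is preserved: although arithmetic usage differs, comparison usage differs, boolean connective usage differs, constant usage differs, the outputs never diverge.
Tracing a=1, b=2: price: tmp=4, then (max((-b), (tmp * b)) < (tmp + a)) is false, then a=6, then acc=0, then (j=2), then acc=4, then (j=3), then acc=8, then (j=4), then acc=12, then (j=5), then acc=16, then (j=6), then acc=20, then (j=7), then acc=24, then res=0, then (j=2), then res=0, then (j=3), then res=0, then acc=-20, then returns 4 | price_opt: tmp=4, then (not (max((-b), (1 * (tmp * b))) >= (tmp + a))) is false, then a=6, then acc=0, then (j=2), then acc=4, then (j=3), then acc=8, then (j=4), then acc=12, then (j=5), then acc=16, then (j=6), then acc=20, then (j=7), then acc=24, then res=0, then (j=2), then res=0, then (j=3), then res=0, then acc=-20, then returns 4 — matching result 4.
Checked all 21 inputs in the declared domain: the outputs agree on every one.
verdict: equivalent


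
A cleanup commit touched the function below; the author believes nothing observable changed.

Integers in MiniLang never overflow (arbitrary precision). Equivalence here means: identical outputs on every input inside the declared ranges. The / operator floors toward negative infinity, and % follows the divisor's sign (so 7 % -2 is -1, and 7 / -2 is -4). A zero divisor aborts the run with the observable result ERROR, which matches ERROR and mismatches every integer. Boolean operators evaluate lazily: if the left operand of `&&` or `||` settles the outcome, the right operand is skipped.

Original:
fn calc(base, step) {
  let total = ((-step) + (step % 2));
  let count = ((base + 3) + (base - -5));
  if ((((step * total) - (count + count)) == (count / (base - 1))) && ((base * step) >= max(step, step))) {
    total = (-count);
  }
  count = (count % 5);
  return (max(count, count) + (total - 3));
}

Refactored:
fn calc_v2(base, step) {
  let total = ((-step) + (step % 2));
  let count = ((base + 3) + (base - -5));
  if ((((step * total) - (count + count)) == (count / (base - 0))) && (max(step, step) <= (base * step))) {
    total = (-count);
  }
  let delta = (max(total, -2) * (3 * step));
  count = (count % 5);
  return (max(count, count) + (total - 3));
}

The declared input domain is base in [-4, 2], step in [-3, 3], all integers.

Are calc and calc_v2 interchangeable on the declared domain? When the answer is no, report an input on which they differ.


Evaluate both at base=0, step=-3.
calc: total = 4; count = 8; ((((step * total) - (count + count)) == (count / (base - 1))) && ((base * step) >= max(step, step))) -> false; count = 3; return 4
calc_v2: total = 4; count = 8; division by zero -> ERROR
4 against ERROR: the behavior changed.
verdict: not equivalent; witness: base=0, step=-3


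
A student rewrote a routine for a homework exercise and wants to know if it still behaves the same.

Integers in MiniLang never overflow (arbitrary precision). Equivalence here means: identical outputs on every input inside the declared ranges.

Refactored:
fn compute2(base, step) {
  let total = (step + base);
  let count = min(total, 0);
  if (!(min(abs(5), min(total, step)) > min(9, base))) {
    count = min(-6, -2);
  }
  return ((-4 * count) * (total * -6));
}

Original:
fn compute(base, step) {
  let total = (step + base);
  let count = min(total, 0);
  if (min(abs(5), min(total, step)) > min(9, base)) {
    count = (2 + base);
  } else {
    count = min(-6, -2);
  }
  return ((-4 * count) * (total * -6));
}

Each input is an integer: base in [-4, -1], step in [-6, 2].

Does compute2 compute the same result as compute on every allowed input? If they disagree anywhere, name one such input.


base=-4, step=1 yields 144 from compute but 216 from compute2.
verdict: not equivalent; witness: base=-4, step=1


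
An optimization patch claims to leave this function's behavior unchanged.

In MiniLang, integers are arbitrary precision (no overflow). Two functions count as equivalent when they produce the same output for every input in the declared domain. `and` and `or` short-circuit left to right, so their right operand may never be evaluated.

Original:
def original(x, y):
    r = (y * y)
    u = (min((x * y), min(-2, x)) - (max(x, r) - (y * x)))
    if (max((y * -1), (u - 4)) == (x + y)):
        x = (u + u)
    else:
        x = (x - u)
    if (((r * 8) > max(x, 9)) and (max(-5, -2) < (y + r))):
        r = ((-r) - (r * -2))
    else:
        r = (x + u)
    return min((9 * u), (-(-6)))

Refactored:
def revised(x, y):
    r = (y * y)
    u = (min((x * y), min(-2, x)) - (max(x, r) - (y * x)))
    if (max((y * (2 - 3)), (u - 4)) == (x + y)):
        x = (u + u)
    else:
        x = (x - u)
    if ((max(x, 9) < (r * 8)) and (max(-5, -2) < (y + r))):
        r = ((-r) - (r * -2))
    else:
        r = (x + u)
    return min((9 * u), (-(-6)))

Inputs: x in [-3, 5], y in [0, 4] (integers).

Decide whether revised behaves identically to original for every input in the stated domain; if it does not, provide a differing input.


Reading the diff, among the changes: arithmetic usage differs, comparison usage differs, constant usage differs.
As a probe, take x=4, y=3: original runs r becomes 9; next u becomes 1; next (max((y * -1), (u - 4)) == (x + y)) evaluates to false; next x becomes 3; next (((r * 8) > max(x, 9)) and (max(-5, -2) < (y + r))) evaluates to true; next r becomes 9; next final value 6; revised runs r becomes 9; next u becomes 1; next (max((y * (2 - 3)), (u - 4)) == (x + y)) evaluates to false; next x becomes 3; next ((max(x, 9) < (r * 8)) and (max(-5, -2) < (y + r))) evaluates to true; next r becomes 9; next final value 6; both end at 6.
Sweeping the whole domain (45 inputs) finds no disagreement.
verdict: equivalent


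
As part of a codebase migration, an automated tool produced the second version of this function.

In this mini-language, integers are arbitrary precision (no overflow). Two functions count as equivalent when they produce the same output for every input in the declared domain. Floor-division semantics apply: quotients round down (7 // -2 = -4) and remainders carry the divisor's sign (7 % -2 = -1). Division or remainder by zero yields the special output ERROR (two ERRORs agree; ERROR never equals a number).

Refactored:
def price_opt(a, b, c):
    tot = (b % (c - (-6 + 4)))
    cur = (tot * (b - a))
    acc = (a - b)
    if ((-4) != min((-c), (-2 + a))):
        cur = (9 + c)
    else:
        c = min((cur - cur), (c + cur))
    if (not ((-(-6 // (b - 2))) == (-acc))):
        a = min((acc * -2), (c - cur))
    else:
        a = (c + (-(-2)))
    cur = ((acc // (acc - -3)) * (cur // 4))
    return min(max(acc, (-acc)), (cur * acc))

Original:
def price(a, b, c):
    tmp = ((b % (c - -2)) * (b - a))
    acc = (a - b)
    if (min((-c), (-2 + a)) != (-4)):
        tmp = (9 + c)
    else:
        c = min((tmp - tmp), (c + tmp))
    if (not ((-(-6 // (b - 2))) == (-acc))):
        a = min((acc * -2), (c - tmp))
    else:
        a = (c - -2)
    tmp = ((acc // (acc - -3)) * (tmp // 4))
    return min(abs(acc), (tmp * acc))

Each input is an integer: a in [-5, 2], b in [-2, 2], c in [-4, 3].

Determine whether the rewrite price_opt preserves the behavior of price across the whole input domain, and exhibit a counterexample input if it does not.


Side by side, the visible changes include: local variable names differ; and statement counts differ; and min/max/abs usage differs; and constant usage differs; and arithmetic usage differs.
As a probe, take a=-2, b=-2, c=-1: price runs tmp becomes 0; next acc becomes 0; next (min((-c), (-2 + a)) != (-4)) evaluates to false; next c becomes -1; next (not ((-(-6 // (b - 2))) == (-acc))) evaluates to true; next a becomes -1; next tmp becomes 0; next final value 0; price_opt runs tot becomes 0; next cur becomes 0; next acc becomes 0; next ((-4) != min((-c), (-2 + a))) evaluates to false; next c becomes -1; next (not ((-(-6 // (b - 2))) == (-acc))) evaluates to true; next a becomes -1; next cur becomes 0; next final value 0; both end at 0.
Across all 320 domain points the two functions coincide.
verdict: equivalent


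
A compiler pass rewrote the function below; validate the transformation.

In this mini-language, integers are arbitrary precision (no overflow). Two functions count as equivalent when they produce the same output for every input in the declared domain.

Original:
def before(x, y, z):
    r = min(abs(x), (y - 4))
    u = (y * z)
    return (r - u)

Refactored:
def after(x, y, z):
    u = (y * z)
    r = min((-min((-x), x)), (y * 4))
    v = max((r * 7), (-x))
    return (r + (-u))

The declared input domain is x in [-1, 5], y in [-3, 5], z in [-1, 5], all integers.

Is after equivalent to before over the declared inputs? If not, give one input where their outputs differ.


Take x=-1, y=-3, z=-1.
before: r := -7 | u := 3 | result -10
after: u := 3 | r := -12 | v := 1 | result -15
-10 and -15 differ, so these are not the same function on this domain.
verdict: not equivalent; witness: x=-1, y=-3, z=-1


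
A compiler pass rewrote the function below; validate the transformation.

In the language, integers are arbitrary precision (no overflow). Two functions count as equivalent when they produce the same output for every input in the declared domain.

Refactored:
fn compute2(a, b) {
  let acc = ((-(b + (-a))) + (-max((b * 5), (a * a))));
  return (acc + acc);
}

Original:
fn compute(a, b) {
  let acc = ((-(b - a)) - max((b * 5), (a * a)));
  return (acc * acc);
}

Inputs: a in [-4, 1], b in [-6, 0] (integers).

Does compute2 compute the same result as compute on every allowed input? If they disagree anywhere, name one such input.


At a=-4, b=-6: compute gives 196, compute2 gives -28.
verdict: not equivalent; witness: a=-4, b=-6


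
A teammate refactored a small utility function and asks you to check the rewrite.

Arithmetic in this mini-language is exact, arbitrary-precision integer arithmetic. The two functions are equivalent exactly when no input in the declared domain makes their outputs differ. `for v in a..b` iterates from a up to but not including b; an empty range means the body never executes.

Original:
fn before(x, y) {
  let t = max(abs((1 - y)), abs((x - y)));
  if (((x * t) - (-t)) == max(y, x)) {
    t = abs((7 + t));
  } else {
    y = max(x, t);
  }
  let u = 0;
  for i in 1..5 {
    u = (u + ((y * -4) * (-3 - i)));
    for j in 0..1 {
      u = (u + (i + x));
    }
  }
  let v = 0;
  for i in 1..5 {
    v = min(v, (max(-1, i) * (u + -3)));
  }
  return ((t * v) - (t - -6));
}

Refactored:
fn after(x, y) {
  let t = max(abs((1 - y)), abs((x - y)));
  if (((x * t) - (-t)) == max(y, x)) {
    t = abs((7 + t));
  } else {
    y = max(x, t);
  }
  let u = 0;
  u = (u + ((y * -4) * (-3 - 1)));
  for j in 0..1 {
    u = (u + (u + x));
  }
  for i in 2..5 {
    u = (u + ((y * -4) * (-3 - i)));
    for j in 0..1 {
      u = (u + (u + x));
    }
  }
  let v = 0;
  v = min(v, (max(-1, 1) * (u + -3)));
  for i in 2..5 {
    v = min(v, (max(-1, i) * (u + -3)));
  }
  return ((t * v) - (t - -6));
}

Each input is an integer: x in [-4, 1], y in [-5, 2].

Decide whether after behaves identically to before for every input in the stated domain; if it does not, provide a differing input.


The rewrite breaks on x=-1, y=0, where the results are -14 and -590.
before: t := 1 | (((x * t) - (-t)) == max(y, x)): true | t := 8 | u := 0 | iter i=1: | u := 0 | iter j=0: | u := 0 | iter i=2: | u := 0 | iter j=0: | u := 1 | iter i=3: | u := 1 | iter j=0: | u := 3 | iter i=4: | u := 3 | iter j=0: | u := 6 | v := 0 | iter i=1: | v := 0 | iter i=2: | v := 0 | iter i=3: | v := 0 | iter i=4: | v := 0 | result -14
after: t := 1 | (((x * t) - (-t)) == max(y, x)): true | t := 8 | u := 0 | u := 0 | iter j=0: | u := -1 | iter i=2: | u := -1 | iter j=0: | u := -3 | iter i=3: | u := -3 | iter j=0: | u := -7 | iter i=4: | u := -7 | iter j=0: | u := -15 | v := 0 | v := -18 | iter i=2: | v := -36 | iter i=3: | v := -54 | iter i=4: | v := -72 | result -590
verdict: not equivalent; witness: x=-1, y=0


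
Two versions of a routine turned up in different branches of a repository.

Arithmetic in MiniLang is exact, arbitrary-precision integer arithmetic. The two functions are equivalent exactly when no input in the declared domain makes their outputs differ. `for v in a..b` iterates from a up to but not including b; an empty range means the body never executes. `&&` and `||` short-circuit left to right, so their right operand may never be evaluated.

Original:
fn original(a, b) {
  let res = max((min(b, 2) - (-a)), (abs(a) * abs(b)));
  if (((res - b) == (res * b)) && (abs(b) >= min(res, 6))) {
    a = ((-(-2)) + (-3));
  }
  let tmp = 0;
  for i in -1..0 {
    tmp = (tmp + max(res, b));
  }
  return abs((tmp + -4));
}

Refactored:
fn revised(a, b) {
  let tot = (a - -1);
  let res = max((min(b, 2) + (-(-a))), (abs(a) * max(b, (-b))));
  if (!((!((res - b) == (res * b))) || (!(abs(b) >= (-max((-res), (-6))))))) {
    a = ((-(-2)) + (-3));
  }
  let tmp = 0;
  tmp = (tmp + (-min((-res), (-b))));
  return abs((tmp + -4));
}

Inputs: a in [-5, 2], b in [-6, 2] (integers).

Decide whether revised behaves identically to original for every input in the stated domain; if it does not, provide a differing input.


Behavior is preserved: although local variable names differ, and loop structure differs, and boolean connective usage differs, and arithmetic usage differs, and constant usage differs, and min/max/abs usage differs, the outputs never diverge.
One worked example (a=-5, b=-3) — original: res = 15; (((res - b) == (res * b)) && (abs(b) >= min(res, 6))) -> false; tmp = 0; [i=-1]; tmp = 15; return 11; revised: tot = -4; res = 15; (!((!((res - b) == (res * b))) || (!(abs(b) >= (-max((-res), (-6))))))) -> false; tmp = 0; tmp = 15; return 11; agreement on 11.
Across all 72 domain points the two functions coincide.
verdict: equivalent


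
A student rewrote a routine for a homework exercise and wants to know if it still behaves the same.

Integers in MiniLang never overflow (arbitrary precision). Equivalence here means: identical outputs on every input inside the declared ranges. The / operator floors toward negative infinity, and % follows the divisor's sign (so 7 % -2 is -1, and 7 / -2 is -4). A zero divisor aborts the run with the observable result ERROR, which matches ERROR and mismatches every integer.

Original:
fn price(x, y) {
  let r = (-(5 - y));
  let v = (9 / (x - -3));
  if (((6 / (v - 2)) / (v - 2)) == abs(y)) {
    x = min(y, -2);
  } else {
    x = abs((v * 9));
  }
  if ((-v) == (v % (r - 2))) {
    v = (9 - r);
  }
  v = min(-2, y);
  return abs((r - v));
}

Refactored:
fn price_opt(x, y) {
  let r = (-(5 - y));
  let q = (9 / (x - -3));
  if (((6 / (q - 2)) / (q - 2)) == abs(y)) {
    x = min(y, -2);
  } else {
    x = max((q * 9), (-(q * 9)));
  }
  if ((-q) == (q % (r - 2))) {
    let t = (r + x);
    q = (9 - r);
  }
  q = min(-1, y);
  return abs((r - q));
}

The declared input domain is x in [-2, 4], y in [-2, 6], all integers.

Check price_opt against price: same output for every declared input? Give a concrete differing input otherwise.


Run the pair on x=-2, y=-1.
price: r := -6 | v := 9 | (((6 / (v - 2)) / (v - 2)) == abs(y)): false | x := 81 | ((-v) == (v % (r - 2))): false | v := -2 | result 4
price_opt: r := -6 | q := 9 | (((6 / (q - 2)) / (q - 2)) == abs(y)): false | x := 81 | ((-q) == (q % (r - 2))): false | q := -1 | result 5
4 against 5: the behavior changed.
verdict: not equivalent; witness: x=-2, y=-1


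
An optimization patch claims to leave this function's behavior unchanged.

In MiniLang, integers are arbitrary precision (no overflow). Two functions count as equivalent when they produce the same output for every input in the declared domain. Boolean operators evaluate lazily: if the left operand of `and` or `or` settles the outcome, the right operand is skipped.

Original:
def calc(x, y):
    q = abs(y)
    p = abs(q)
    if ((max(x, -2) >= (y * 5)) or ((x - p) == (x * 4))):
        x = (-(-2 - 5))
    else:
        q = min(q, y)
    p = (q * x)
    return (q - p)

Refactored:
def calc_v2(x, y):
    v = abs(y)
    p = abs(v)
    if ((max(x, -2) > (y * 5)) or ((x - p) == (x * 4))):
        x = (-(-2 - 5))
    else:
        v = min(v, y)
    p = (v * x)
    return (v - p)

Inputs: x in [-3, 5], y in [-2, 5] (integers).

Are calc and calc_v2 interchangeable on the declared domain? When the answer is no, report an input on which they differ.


There is a counterexample at x=5, y=1: -6 on one side, -4 on the other.
calc: q = 1; p = 1; ((max(x, -2) >= (y * 5)) or ((x - p) == (x * 4))) -> true; x = 7; p = 7; return -6
calc_v2: v = 1; p = 1; ((max(x, -2) > (y * 5)) or ((x - p) == (x * 4))) -> false; v = 1; p = 5; return -4
verdict: not equivalent; witness: x=5, y=1


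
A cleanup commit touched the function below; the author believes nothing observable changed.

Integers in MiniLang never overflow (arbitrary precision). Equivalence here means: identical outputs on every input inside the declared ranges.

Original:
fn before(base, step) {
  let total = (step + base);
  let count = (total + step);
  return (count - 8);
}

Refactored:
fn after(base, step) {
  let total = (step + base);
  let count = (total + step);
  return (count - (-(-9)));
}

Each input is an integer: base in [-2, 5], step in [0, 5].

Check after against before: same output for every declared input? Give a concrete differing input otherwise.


The rewrite breaks on base=-2, step=0, where the results are -10 and -11.
before: total becomes -2; next count becomes -2; next final value -10
after: total becomes -2; next count becomes -2; next final value -11
verdict: not equivalent; witness: base=-2, step=0


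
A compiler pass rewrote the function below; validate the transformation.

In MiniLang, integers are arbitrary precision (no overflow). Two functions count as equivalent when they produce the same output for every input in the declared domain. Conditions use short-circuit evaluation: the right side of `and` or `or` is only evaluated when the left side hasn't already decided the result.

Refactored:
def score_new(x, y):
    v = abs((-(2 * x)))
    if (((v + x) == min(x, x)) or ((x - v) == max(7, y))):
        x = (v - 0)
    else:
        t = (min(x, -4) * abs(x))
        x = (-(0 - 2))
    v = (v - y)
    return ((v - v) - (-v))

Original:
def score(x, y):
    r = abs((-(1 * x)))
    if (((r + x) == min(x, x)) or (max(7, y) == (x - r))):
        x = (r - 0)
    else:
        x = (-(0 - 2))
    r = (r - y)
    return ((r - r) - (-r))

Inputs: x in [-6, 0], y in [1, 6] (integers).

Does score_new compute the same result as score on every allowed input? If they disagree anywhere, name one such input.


Take x=-6, y=1.
score: r becomes 6; next (((r + x) == min(x, x)) or (max(7, y) == (x - r))) evaluates to false; next x becomes 2; next r becomes 5; next final value 5
score_new: v becomes 12; next (((v + x) == min(x, x)) or ((x - v) == max(7, y))) evaluates to false; next t becomes -36; next x becomes 2; next v becomes 11; next final value 11
5 vs 11 — the two versions disagree here.
verdict: not equivalent; witness: x=-6, y=1


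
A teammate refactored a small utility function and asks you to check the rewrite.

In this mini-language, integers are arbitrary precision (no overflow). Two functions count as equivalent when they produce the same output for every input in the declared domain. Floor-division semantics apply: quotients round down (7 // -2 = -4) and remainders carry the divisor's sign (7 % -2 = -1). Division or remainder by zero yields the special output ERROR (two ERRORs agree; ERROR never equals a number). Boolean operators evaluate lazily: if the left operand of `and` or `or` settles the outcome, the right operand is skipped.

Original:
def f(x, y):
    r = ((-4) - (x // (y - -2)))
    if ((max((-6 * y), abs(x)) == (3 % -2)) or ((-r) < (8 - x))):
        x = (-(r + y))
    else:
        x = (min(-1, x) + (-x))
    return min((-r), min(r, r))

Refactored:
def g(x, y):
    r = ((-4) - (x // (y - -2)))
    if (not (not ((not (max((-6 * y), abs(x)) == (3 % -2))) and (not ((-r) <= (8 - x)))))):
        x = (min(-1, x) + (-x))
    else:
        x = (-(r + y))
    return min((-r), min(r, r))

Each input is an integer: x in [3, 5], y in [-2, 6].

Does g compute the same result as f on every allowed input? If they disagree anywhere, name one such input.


Although `((-r) < (8 - x))` became `((-r) <= (8 - x))`, no input in the stated domain can expose it.
One worked example (x=5, y=6) — f: r=-4, then ((max((-6 * y), abs(x)) == (3 % -2)) or ((-r) < (8 - x))) is false, then x=-6, then returns -4; g: r=-4, then (not (not ((not (max((-6 * y), abs(x)) == (3 % -2))) and (not ((-r) <= (8 - x)))))) is true, then x=-6, then returns -4; agreement on -4.
Checked all 27 inputs in the declared domain: the outputs agree on every one.
verdict: equivalent


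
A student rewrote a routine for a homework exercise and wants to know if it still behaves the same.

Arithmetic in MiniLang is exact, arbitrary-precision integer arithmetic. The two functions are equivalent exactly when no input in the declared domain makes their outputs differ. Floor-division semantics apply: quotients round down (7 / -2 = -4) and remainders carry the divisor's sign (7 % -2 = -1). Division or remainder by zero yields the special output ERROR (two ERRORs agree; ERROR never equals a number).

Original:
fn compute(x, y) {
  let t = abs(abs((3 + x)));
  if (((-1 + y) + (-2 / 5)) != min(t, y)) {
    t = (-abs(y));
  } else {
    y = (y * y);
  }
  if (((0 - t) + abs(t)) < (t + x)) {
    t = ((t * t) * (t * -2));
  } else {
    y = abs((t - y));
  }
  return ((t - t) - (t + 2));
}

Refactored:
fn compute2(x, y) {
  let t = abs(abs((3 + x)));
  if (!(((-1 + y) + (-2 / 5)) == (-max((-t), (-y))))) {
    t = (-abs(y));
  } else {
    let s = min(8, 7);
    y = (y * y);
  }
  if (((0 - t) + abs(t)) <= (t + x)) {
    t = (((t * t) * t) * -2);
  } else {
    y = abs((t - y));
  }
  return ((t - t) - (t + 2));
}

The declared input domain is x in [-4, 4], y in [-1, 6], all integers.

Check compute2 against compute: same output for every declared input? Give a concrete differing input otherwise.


On input x=3, y=-1, compute returns -1 while compute2 returns -4.
verdict: not equivalent; witness: x=3, y=-1


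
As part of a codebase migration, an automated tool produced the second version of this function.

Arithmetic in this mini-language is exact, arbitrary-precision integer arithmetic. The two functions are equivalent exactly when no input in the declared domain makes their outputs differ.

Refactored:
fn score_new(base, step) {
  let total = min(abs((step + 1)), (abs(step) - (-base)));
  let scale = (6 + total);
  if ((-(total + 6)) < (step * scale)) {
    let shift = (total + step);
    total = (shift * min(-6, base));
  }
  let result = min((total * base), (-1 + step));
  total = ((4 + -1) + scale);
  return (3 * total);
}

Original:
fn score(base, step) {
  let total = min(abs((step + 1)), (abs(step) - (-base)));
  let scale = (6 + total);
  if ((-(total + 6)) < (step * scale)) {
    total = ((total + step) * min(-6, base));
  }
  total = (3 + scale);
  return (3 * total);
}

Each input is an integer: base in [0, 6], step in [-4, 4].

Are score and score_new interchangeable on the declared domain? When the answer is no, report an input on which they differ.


Behavior is preserved: although constant usage differs; and arithmetic usage differs; and min/max/abs usage differs; and local variable names differ; and statement counts differ, the outputs never diverge.
As a probe, take base=1, step=-4: score runs total=3, then scale=9, then ((-(total + 6)) < (step * scale)) is false, then total=12, then returns 36; score_new runs total=3, then scale=9, then ((-(total + 6)) < (step * scale)) is false, then result=-5, then total=12, then returns 36; both end at 36.
An exhaustive pass over the 63 declared inputs shows identical outputs.
verdict: equivalent


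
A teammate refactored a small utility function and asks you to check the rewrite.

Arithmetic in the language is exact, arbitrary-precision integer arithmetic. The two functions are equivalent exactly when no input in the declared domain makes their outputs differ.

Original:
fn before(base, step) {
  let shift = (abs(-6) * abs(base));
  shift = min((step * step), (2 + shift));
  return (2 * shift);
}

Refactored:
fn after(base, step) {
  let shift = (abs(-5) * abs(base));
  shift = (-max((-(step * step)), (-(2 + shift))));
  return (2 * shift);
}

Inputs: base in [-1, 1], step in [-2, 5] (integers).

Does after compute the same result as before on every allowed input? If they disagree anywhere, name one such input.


Evaluate both at base=-1, step=3.
before: shift becomes 6; next shift becomes 8; next final value 16
after: shift becomes 5; next shift becomes 7; next final value 14
16 and 14 differ, so these are not the same function on this domain.
verdict: not equivalent; witness: base=-1, step=3


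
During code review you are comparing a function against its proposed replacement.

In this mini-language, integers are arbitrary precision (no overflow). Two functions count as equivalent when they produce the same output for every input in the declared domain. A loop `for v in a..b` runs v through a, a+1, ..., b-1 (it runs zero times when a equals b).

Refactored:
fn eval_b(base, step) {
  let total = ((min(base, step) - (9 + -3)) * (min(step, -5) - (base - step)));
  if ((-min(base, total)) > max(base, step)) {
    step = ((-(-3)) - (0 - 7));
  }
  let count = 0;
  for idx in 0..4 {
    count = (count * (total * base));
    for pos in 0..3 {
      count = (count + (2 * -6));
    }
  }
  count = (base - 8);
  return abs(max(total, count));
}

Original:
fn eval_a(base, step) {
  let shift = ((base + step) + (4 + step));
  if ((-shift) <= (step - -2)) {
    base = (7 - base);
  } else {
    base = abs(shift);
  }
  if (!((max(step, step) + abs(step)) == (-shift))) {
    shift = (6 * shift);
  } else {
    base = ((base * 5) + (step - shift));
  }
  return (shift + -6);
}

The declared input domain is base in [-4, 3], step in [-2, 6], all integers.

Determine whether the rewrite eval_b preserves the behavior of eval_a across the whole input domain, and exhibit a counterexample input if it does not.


The rewrite breaks on base=-4, step=-2, where the results are -30 and 30.
eval_a: shift = -4; ((-shift) <= (step - -2)) -> false; base = 4; (!((max(step, step) + abs(step)) == (-shift))) -> true; shift = -24; return -30
eval_b: total = 30; ((-min(base, total)) > max(base, step)) -> true; step = 10; count = 0; [idx=0]; count = 0; [pos=0]; count = -12; [pos=1]; count = -24; [pos=2]; count = -36; [idx=1]; count = 4320; [pos=0]; count = 4308; [pos=1]; count = 4296; [pos=2]; count = 4284; [idx=2]; count = -514080; [pos=0]; count = -514092; [pos=1]; count = -514104; [pos=2]; count = -514116; [idx=3]; count = 61693920; [pos=0]; count = 61693908; [pos=1]; count = 61693896; [pos=2]; count = 61693884; count = -12; return 30
verdict: not equivalent; witness: base=-4, step=-2


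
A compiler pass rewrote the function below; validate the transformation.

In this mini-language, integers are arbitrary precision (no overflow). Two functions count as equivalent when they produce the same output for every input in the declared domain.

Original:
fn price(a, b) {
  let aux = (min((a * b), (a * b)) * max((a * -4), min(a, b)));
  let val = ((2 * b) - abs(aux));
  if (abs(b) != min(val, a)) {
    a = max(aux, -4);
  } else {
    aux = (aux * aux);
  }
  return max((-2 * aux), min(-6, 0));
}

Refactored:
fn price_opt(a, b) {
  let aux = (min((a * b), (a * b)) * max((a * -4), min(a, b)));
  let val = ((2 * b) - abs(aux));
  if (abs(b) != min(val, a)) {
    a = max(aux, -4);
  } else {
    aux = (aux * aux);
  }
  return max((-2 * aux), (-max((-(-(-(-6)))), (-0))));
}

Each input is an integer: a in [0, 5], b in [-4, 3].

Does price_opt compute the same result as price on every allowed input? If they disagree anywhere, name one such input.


Behavior is preserved: although min/max/abs usage differs, the outputs never diverge.
One worked example (a=3, b=0) — price: aux := 0 | val := 0 | (abs(b) != min(val, a)): false | aux := 0 | result 0; price_opt: aux := 0 | val := 0 | (abs(b) != min(val, a)): false | aux := 0 | result 0; agreement on 0.
Across all 48 domain points the two functions coincide.
verdict: equivalent


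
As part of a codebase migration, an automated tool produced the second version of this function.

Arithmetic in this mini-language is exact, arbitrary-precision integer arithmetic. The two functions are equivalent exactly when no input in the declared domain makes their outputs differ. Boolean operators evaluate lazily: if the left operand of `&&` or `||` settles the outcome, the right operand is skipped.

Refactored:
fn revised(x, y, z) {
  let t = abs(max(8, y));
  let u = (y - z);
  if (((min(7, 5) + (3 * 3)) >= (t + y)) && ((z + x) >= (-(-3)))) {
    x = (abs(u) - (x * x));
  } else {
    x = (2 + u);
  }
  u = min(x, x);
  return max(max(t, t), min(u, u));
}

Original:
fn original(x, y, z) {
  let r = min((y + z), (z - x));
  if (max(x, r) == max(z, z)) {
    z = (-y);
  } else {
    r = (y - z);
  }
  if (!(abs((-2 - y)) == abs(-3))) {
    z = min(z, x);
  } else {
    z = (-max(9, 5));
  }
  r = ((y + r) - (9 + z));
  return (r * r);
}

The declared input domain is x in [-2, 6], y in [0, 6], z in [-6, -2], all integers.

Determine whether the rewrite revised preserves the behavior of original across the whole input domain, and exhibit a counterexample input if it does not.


Try x=-2, y=0, z=-6.
original: r becomes -6; next (max(x, r) == max(z, z)) evaluates to false; next r becomes 6; next (!(abs((-2 - y)) == abs(-3))) evaluates to true; next z becomes -6; next r becomes 3; next final value 9
revised: t becomes 8; next u becomes 6; next (((min(7, 5) + (3 * 3)) >= (t + y)) && ((z + x) >= (-(-3)))) evaluates to false; next x becomes 8; next u becomes 8; next final value 8
9 against 8: the behavior changed.
verdict: not equivalent; witness: x=-2, y=0, z=-6


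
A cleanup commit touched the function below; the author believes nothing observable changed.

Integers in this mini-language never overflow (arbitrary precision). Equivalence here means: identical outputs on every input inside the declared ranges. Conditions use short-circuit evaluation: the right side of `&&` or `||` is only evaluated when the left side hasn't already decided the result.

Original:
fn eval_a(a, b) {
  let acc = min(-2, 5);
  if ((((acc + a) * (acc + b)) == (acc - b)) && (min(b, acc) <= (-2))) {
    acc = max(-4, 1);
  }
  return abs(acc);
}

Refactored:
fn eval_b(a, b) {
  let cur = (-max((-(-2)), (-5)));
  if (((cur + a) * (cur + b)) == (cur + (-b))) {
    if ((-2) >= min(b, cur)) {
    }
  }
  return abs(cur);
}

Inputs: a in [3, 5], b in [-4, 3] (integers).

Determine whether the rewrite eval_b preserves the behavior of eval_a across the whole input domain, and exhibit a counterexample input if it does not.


The rewrite breaks on a=3, b=0, where the results are 1 and 2.
eval_a: acc=-2, then ((((acc + a) * (acc + b)) == (acc - b)) && (min(b, acc) <= (-2))) is true, then acc=1, then returns 1
eval_b: cur=-2, then (((cur + a) * (cur + b)) == (cur + (-b))) is true, then ((-2) >= min(b, cur)) is true, then returns 2
verdict: not equivalent; witness: a=3, b=0
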